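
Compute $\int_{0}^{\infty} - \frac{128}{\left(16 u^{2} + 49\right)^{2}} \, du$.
$- \frac{8 \pi}{343}$

Recall the elementary integral
$$J(a) = \int_{0}^{\infty} - \frac{1}{2 \left(a^{2} + u^{2}\right)} \, du = - \frac{\pi}{4 a}.$$

Differentiating under the integral sign with respect to $a$,
$$\frac{dJ}{da} = \int_{0}^{\infty} \frac{a}{\left(a^{2} + u^{2}\right)^{2}} \, du = \frac{\pi}{4 a^{2}},$$
so $\int_{0}^{\infty} - \frac{1}{2 \left(a^{2} + u^{2}\right)^{2}} \, du = - \frac{\pi}{8 a^{3}}$.

Setting $a = \frac{7}{4}$:
$$I = - \frac{8 \pi}{343}.$$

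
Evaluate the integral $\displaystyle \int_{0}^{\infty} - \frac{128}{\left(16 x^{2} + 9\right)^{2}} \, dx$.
$- \frac{8 \pi}{27}$

Begin with the known result
$$J(a) = \int_{0}^{\infty} - \frac{1}{2 \left(a^{2} + x^{2}\right)} \, dx = - \frac{\pi}{4 a}.$$

Differentiating under the integral sign with respect to $a$,
$$\frac{dJ}{da} = \int_{0}^{\infty} \frac{a}{\left(a^{2} + x^{2}\right)^{2}} \, dx = \frac{\pi}{4 a^{2}},$$
so $\int_{0}^{\infty} - \frac{1}{2 \left(a^{2} + x^{2}\right)^{2}} \, dx = - \frac{\pi}{8 a^{3}}$.

Setting $a = \frac{3}{4}$:
$$I = - \frac{8 \pi}{27}.$$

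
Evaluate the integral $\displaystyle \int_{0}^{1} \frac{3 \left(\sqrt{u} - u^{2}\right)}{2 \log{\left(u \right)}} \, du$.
$- \frac{3 \log{\left(2 \right)}}{2}$

Replace the exponent $2$ by a parameter $a$: let $I(a) = \int_{0}^{1} \frac{3 \left(\sqrt{u} - u^{a}\right)}{2 \log{\left(u \right)}} \, du$.

Since $\dfrac{\partial}{\partial a}\,u^{a} = u^{a} \ln u$, the $\ln u$ in the denominator cancels and
$$\frac{dI}{da} = \int_{0}^{1} - \frac{3}{2} u^{a} \, du = - \frac{3}{2} \left[\frac{u^{a+1}}{a+1}\right]_0^1 = - \frac{3}{2 a + 2}.$$

Integrating with respect to $a$ gives $I(a) = - \log{\left(\frac{2 \sqrt{6} \left(a + 1\right)^{\frac{3}{2}}}{9} \right)} + C$.

At $a = \frac{1}{2}$ the integrand is identically $0$, so $I(\frac{1}{2}) = 0$. The closed form gives $0$, hence $C = 0$.

Setting $a = 2$:
$$I = - \frac{3 \log{\left(2 \right)}}{2}.$$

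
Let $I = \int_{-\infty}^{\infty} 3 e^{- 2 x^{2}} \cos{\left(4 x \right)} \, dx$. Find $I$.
$\frac{3 \sqrt{2} \sqrt{\pi}}{2 e^{2}}$

Treat the cosine frequency as a parameter and define $I(b) = \int_{-\infty}^{\infty} 3 e^{- 2 x^{2}} \cos{\left(b x \right)} \, dx$.

Differentiating under the integral sign,
$$I'(b) = \int_{-\infty}^{\infty} - 3 x e^{- 2 x^{2}} \sin{\left(b x \right)} \, dx.$$

Integrate $\int_{-\infty}^{\infty} x \sin(b x)\, e^{- 2 x^{2}}\, dx$ by parts with $u = \sin(b x)$ and $dv = x\, e^{- 2 x^{2}}\, dx$, giving $v = - \frac{e^{- 2 x^{2}}}{4}$. The boundary term vanishes and
$$\int_{-\infty}^{\infty} x \sin(b x)\, e^{- 2 x^{2}}\, dx = \frac{b}{4} \int_{-\infty}^{\infty} \cos(b x)\, e^{- 2 x^{2}}\, dx,$$
so $I'(b) = - \frac{b}{4}\, I(b)$.

This is a separable first-order ODE; solving with the initial condition $I(0) = \int_{-\infty}^{\infty} 3 e^{- 2 x^{2}}\,dx = \frac{3 \sqrt{2} \sqrt{\pi}}{2}$ gives
$$I(b) = \frac{3 \sqrt{2} \sqrt{\pi} e^{- \frac{b^{2}}{8}}}{2}.$$

Setting $b = 4$:
$$I = \frac{3 \sqrt{2} \sqrt{\pi}}{2 e^{2}}.$$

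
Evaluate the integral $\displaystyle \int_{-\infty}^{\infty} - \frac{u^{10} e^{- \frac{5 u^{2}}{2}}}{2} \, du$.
$- \frac{189 \sqrt{10} \sqrt{\pi}}{6250}$

Consider the simpler parametrised integral
$$J(a) = \int_{-\infty}^{\infty} - \frac{e^{- a u^{2}}}{2} \, du = - \frac{\sqrt{\pi}}{2 \sqrt{a}}.$$

Differentiating under the integral sign brings down a factor of $(-u^2)$:
$$\frac{dJ}{da} = \int_{-\infty}^{\infty} \frac{u^{2} e^{- a u^{2}}}{2} \, du = \frac{\sqrt{\pi}}{4 a^{\frac{3}{2}}}.$$

Repeating $5$ times in total — each differentiation brings down another $(-u^2)$ — gives
$$\frac{d^{5}J}{da^{5}} = \int_{-\infty}^{\infty} \frac{u^{10} e^{- a u^{2}}}{2} \, du = \frac{945 \sqrt{\pi}}{64 a^{\frac{11}{2}}},$$
and the integrand here is $(-1)^{5}$ times the target integrand, so $I = (-1)^{5}\,\frac{d^{5}J}{da^{5}} = - \frac{945 \sqrt{\pi}}{64 a^{\frac{11}{2}}}$.

Setting $a = \frac{5}{2}$:
$$I = - \frac{189 \sqrt{10} \sqrt{\pi}}{6250}.$$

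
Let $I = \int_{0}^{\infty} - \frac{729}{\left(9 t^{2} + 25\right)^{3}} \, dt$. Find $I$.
$- \frac{729 \pi}{50000}$

Recall the elementary integral
$$J(a) = \int_{0}^{\infty} - \frac{1}{a^{2} + t^{2}} \, dt = - \frac{\pi}{2 a}.$$

Differentiating under the integral sign with respect to $a$,
$$\frac{dJ}{da} = \int_{0}^{\infty} \frac{2 a}{\left(a^{2} + t^{2}\right)^{2}} \, dt = \frac{\pi}{2 a^{2}},$$
so $\int_{0}^{\infty} - \frac{1}{\left(a^{2} + t^{2}\right)^{2}} \, dt = - \frac{\pi}{4 a^{3}}$.

Repeating — each differentiation of $1/(t^2+a^2)^j$ produces $-2ja/(t^2+a^2)^{j+1}$ — and dividing through by $-2ja$ at each step yields, after $2$ differentiations in total,
$$\int_{0}^{\infty} - \frac{1}{\left(a^{2} + t^{2}\right)^{3}} \, dt = - \frac{3 \pi}{16 a^{5}}.$$

Setting $a = \frac{5}{3}$:
$$I = - \frac{729 \pi}{50000}.$$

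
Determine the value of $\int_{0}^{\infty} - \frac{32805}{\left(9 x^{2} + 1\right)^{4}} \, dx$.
$- \frac{54675 \pi}{32}$

Begin with the known result
$$J(a) = \int_{0}^{\infty} - \frac{5}{a^{2} + x^{2}} \, dx = - \frac{5 \pi}{2 a}.$$

Differentiating under the integral sign with respect to $a$,
$$\frac{dJ}{da} = \int_{0}^{\infty} \frac{10 a}{\left(a^{2} + x^{2}\right)^{2}} \, dx = \frac{5 \pi}{2 a^{2}},$$
so $\int_{0}^{\infty} - \frac{5}{\left(a^{2} + x^{2}\right)^{2}} \, dx = - \frac{5 \pi}{4 a^{3}}$.

Repeating — each differentiation of $1/(x^2+a^2)^j$ produces $-2ja/(x^2+a^2)^{j+1}$ — and dividing through by $-2ja$ at each step yields, after $3$ differentiations in total,
$$\int_{0}^{\infty} - \frac{5}{\left(a^{2} + x^{2}\right)^{4}} \, dx = - \frac{25 \pi}{32 a^{7}}.$$

Setting $a = \frac{1}{3}$:
$$I = - \frac{54675 \pi}{32}.$$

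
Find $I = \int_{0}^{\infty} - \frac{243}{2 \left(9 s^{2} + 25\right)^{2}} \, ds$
$- \frac{81 \pi}{1000}$

Recall the elementary integral
$$J(a) = \int_{0}^{\infty} - \frac{3}{2 \left(a^{2} + s^{2}\right)} \, ds = - \frac{3 \pi}{4 a}.$$

Differentiating under the integral sign with respect to $a$,
$$\frac{dJ}{da} = \int_{0}^{\infty} \frac{3 a}{\left(a^{2} + s^{2}\right)^{2}} \, ds = \frac{3 \pi}{4 a^{2}},$$
so $\int_{0}^{\infty} - \frac{3}{2 \left(a^{2} + s^{2}\right)^{2}} \, ds = - \frac{3 \pi}{8 a^{3}}$.

Setting $a = \frac{5}{3}$:
$$I = - \frac{81 \pi}{1000}.$$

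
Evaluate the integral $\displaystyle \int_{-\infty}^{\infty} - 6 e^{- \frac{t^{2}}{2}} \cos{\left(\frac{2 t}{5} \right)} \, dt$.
$- \frac{6 \sqrt{2} \sqrt{\pi}}{e^{\frac{2}{25}}}$

Define $I(b) = \int_{-\infty}^{\infty} - 6 e^{- \frac{t^{2}}{2}} \cos{\left(b t \right)} \, dt$.

Differentiating under the integral sign,
$$I'(b) = \int_{-\infty}^{\infty} 6 t e^{- \frac{t^{2}}{2}} \sin{\left(b t \right)} \, dt.$$

Integrate $\int_{-\infty}^{\infty} t \sin(b t)\, e^{- \frac{t^{2}}{2}}\, dt$ by parts with $u = \sin(b t)$ and $dv = t\, e^{- \frac{t^{2}}{2}}\, dt$, giving $v = - e^{- \frac{t^{2}}{2}}$. The boundary term vanishes and
$$\int_{-\infty}^{\infty} t \sin(b t)\, e^{- \frac{t^{2}}{2}}\, dt = b \int_{-\infty}^{\infty} \cos(b t)\, e^{- \frac{t^{2}}{2}}\, dt,$$
so $I'(b) = - b\, I(b)$.

This is a separable first-order ODE; solving with the initial condition $I(0) = \int_{-\infty}^{\infty} - 6 e^{- \frac{t^{2}}{2}}\,dt = - 6 \sqrt{2} \sqrt{\pi}$ gives
$$I(b) = - 6 \sqrt{2} \sqrt{\pi} e^{- \frac{b^{2}}{2}}.$$

Setting $b = \frac{2}{5}$:
$$I = - \frac{6 \sqrt{2} \sqrt{\pi}}{e^{\frac{2}{25}}}.$$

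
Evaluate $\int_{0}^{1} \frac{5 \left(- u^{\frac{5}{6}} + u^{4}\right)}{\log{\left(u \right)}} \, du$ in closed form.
$\log{\left(\frac{24300000}{161051} \right)}$

Replace the exponent $4$ by a parameter $a$: let $I(a) = \int_{0}^{1} \frac{5 \left(- u^{\frac{5}{6}} + u^{a}\right)}{\log{\left(u \right)}} \, du$.

Since $\dfrac{\partial}{\partial a}\,u^{a} = u^{a} \ln u$, the $\ln u$ in the denominator cancels and
$$\frac{dI}{da} = \int_{0}^{1} 5 u^{a} \, du = 5 \left[\frac{u^{a+1}}{a+1}\right]_0^1 = \frac{5}{a + 1}.$$

Integrating with respect to $a$ gives $I(a) = \log{\left(\frac{7776 \left(a + 1\right)^{5}}{161051} \right)} + C$.

At $a = \frac{5}{6}$ the integrand is identically $0$, so $I(\frac{5}{6}) = 0$. The closed form gives $0$, hence $C = 0$.

Setting $a = 4$:
$$I = \log{\left(\frac{24300000}{161051} \right)}.$$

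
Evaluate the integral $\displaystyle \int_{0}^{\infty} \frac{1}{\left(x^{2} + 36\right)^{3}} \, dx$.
$\frac{\pi}{41472}$

Begin with the known result
$$J(a) = \int_{0}^{\infty} \frac{1}{a^{2} + x^{2}} \, dx = \frac{\pi}{2 a}.$$

Differentiating under the integral sign with respect to $a$,
$$\frac{dJ}{da} = \int_{0}^{\infty} - \frac{2 a}{\left(a^{2} + x^{2}\right)^{2}} \, dx = - \frac{\pi}{2 a^{2}},$$
so $\int_{0}^{\infty} \frac{1}{\left(a^{2} + x^{2}\right)^{2}} \, dx = \frac{\pi}{4 a^{3}}$.

Repeating — each differentiation of $1/(x^2+a^2)^j$ produces $-2ja/(x^2+a^2)^{j+1}$ — and dividing through by $-2ja$ at each step yields, after $2$ differentiations in total,
$$\int_{0}^{\infty} \frac{1}{\left(a^{2} + x^{2}\right)^{3}} \, dx = \frac{3 \pi}{16 a^{5}}.$$

Setting $a = 6$:
$$I = \frac{\pi}{41472}.$$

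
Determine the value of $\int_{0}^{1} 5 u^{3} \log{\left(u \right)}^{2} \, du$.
$\frac{5}{32}$

Begin with the known integral
$$J(a) = \int_{0}^{1} 5 u^{a} \, du = \frac{5}{a + 1}.$$

Differentiating under the integral sign brings down a factor of $\ln u$:
$$\frac{dJ}{da} = \int_{0}^{1} 5 u^{a} \log{\left(u \right)} \, du = - \frac{5}{\left(a + 1\right)^{2}}.$$

Repeating twice in total — each differentiation brings down another $\ln u$ — gives
$$\frac{d^{2}J}{da^{2}} = \int_{0}^{1} 5 u^{a} \log{\left(u \right)}^{2} \, du = \frac{10}{\left(a + 1\right)^{3}},$$
and the integrand here is exactly the target integrand, so $I = \frac{10}{\left(a + 1\right)^{3}}$.

Setting $a = 3$:
$$I = \frac{5}{32}.$$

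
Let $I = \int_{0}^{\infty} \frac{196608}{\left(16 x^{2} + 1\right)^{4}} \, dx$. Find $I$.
$7680 \pi$

Recall the elementary integral
$$J(a) = \int_{0}^{\infty} \frac{3}{a^{2} + x^{2}} \, dx = \frac{3 \pi}{2 a}.$$

Differentiating under the integral sign with respect to $a$,
$$\frac{dJ}{da} = \int_{0}^{\infty} - \frac{6 a}{\left(a^{2} + x^{2}\right)^{2}} \, dx = - \frac{3 \pi}{2 a^{2}},$$
so $\int_{0}^{\infty} \frac{3}{\left(a^{2} + x^{2}\right)^{2}} \, dx = \frac{3 \pi}{4 a^{3}}$.

Repeating — each differentiation of $1/(x^2+a^2)^j$ produces $-2ja/(x^2+a^2)^{j+1}$ — and dividing through by $-2ja$ at each step yields, after $3$ differentiations in total,
$$\int_{0}^{\infty} \frac{3}{\left(a^{2} + x^{2}\right)^{4}} \, dx = \frac{15 \pi}{32 a^{7}}.$$

Setting $a = \frac{1}{4}$:
$$I = 7680 \pi.$$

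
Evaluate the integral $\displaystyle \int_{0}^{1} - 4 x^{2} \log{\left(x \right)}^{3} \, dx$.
$\frac{8}{27}$

Start from the elementary integral
$$J(a) = \int_{0}^{1} - 4 x^{a} \, dx = - \frac{4}{a + 1}.$$

Differentiating under the integral sign brings down a factor of $\ln x$:
$$\frac{dJ}{da} = \int_{0}^{1} - 4 x^{a} \log{\left(x \right)} \, dx = \frac{4}{\left(a + 1\right)^{2}}.$$

Repeating $3$ times in total — each differentiation brings down another $\ln x$ — gives
$$\frac{d^{3}J}{da^{3}} = \int_{0}^{1} - 4 x^{a} \log{\left(x \right)}^{3} \, dx = \frac{24}{\left(a + 1\right)^{4}},$$
and the integrand here is exactly the target integrand, so $I = \frac{24}{\left(a + 1\right)^{4}}$.

Setting $a = 2$:
$$I = \frac{8}{27}.$$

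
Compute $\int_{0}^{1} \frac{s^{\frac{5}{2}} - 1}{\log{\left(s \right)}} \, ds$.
$\log{\left(\frac{7}{2} \right)}$

Consider the one-parameter family: let $I(a) = \int_{0}^{1} \frac{s^{a} - 1}{\log{\left(s \right)}} \, ds$.

Since $\dfrac{\partial}{\partial a}\,s^{a} = s^{a} \ln s$, the $\ln s$ in the denominator cancels and
$$\frac{dI}{da} = \int_{0}^{1} s^{a} \, ds = \left[\frac{s^{a+1}}{a+1}\right]_0^1 = \frac{1}{a + 1}.$$

Integrating with respect to $a$ gives $I(a) = \log{\left(a + 1 \right)} + C$.

At $a = 0$ the integrand is identically $0$, so $I(0) = 0$. The closed form gives $0$, hence $C = 0$.

Setting $a = \frac{5}{2}$:
$$I = \log{\left(\frac{7}{2} \right)}.$$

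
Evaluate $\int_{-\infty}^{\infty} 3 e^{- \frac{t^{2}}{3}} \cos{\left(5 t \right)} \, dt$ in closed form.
$\frac{3 \sqrt{3} \sqrt{\pi}}{e^{\frac{75}{4}}}$

Define $I(b) = \int_{-\infty}^{\infty} 3 e^{- \frac{t^{2}}{3}} \cos{\left(b t \right)} \, dt$.

Differentiating under the integral sign,
$$I'(b) = \int_{-\infty}^{\infty} - 3 t e^{- \frac{t^{2}}{3}} \sin{\left(b t \right)} \, dt.$$

Integrate $\int_{-\infty}^{\infty} t \sin(b t)\, e^{- \frac{t^{2}}{3}}\, dt$ by parts with $u = \sin(b t)$ and $dv = t\, e^{- \frac{t^{2}}{3}}\, dt$, giving $v = - \frac{3 e^{- \frac{t^{2}}{3}}}{2}$. The boundary term vanishes and
$$\int_{-\infty}^{\infty} t \sin(b t)\, e^{- \frac{t^{2}}{3}}\, dt = \frac{3 b}{2} \int_{-\infty}^{\infty} \cos(b t)\, e^{- \frac{t^{2}}{3}}\, dt,$$
so $I'(b) = - \frac{3 b}{2}\, I(b)$.

This is a separable first-order ODE; solving with the initial condition $I(0) = \int_{-\infty}^{\infty} 3 e^{- \frac{t^{2}}{3}}\,dt = 3 \sqrt{3} \sqrt{\pi}$ gives
$$I(b) = 3 \sqrt{3} \sqrt{\pi} e^{- \frac{3 b^{2}}{4}}.$$

Setting $b = 5$:
$$I = \frac{3 \sqrt{3} \sqrt{\pi}}{e^{\frac{75}{4}}}.$$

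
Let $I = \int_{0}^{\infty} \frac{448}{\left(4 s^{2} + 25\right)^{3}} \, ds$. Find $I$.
$\frac{42 \pi}{3125}$

Start from the standard arctangent integral
$$J(a) = \int_{0}^{\infty} \frac{7}{a^{2} + s^{2}} \, ds = \frac{7 \pi}{2 a}.$$

Differentiating under the integral sign with respect to $a$,
$$\frac{dJ}{da} = \int_{0}^{\infty} - \frac{14 a}{\left(a^{2} + s^{2}\right)^{2}} \, ds = - \frac{7 \pi}{2 a^{2}},$$
so $\int_{0}^{\infty} \frac{7}{\left(a^{2} + s^{2}\right)^{2}} \, ds = \frac{7 \pi}{4 a^{3}}$.

Repeating — each differentiation of $1/(s^2+a^2)^j$ produces $-2ja/(s^2+a^2)^{j+1}$ — and dividing through by $-2ja$ at each step yields, after $2$ differentiations in total,
$$\int_{0}^{\infty} \frac{7}{\left(a^{2} + s^{2}\right)^{3}} \, ds = \frac{21 \pi}{16 a^{5}}.$$

Setting $a = \frac{5}{2}$:
$$I = \frac{42 \pi}{3125}.$$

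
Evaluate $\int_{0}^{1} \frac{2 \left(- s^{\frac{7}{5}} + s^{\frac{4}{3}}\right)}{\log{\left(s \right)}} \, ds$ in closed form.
$\log{\left(\frac{1225}{1296} \right)}$

Consider the one-parameter family: let $I(a) = \int_{0}^{1} \frac{2 \left(- s^{\frac{7}{5}} + s^{a}\right)}{\log{\left(s \right)}} \, ds$.

Since $\dfrac{\partial}{\partial a}\,s^{a} = s^{a} \ln s$, the $\ln s$ in the denominator cancels and
$$\frac{dI}{da} = \int_{0}^{1} 2 s^{a} \, ds = 2 \left[\frac{s^{a+1}}{a+1}\right]_0^1 = \frac{2}{a + 1}.$$

Integrating with respect to $a$ gives $I(a) = \log{\left(\frac{25 \left(a + 1\right)^{2}}{144} \right)} + C$.

At $a = \frac{7}{5}$ the integrand is identically $0$, so $I(\frac{7}{5}) = 0$. The closed form gives $0$, hence $C = 0$.

Setting $a = \frac{4}{3}$:
$$I = \log{\left(\frac{1225}{1296} \right)}.$$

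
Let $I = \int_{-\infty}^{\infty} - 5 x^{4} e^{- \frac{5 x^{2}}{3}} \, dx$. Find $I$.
$- \frac{27 \sqrt{15} \sqrt{\pi}}{100}$

Start from the elementary integral
$$J(a) = \int_{-\infty}^{\infty} - 5 e^{- a x^{2}} \, dx = - \frac{5 \sqrt{\pi}}{\sqrt{a}}.$$

Differentiating under the integral sign brings down a factor of $(-x^2)$:
$$\frac{dJ}{da} = \int_{-\infty}^{\infty} 5 x^{2} e^{- a x^{2}} \, dx = \frac{5 \sqrt{\pi}}{2 a^{\frac{3}{2}}}.$$

Repeating twice in total — each differentiation brings down another $(-x^2)$ — gives
$$\frac{d^{2}J}{da^{2}} = \int_{-\infty}^{\infty} - 5 x^{4} e^{- a x^{2}} \, dx = - \frac{15 \sqrt{\pi}}{4 a^{\frac{5}{2}}},$$
and the integrand here is exactly the target integrand, so $I = - \frac{15 \sqrt{\pi}}{4 a^{\frac{5}{2}}}$.

Setting $a = \frac{5}{3}$:
$$I = - \frac{27 \sqrt{15} \sqrt{\pi}}{100}.$$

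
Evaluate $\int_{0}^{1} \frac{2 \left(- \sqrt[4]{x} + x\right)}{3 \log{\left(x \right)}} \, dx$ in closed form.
$\log{\left(\frac{4 \sqrt[3]{5}}{5} \right)}$

Replace the exponent $1$ by a parameter $a$: let $I(a) = \int_{0}^{1} \frac{2 \left(- \sqrt[4]{x} + x^{a}\right)}{3 \log{\left(x \right)}} \, dx$.

Since $\dfrac{\partial}{\partial a}\,x^{a} = x^{a} \ln x$, the $\ln x$ in the denominator cancels and
$$\frac{dI}{da} = \int_{0}^{1} \frac{2}{3} x^{a} \, dx = \frac{2}{3} \left[\frac{x^{a+1}}{a+1}\right]_0^1 = \frac{2}{3 \left(a + 1\right)}.$$

Integrating with respect to $a$ gives $I(a) = \log{\left(\frac{2 \sqrt[3]{10} \left(a + 1\right)^{\frac{2}{3}}}{5} \right)} + C$.

At $a = \frac{1}{4}$ the integrand is identically $0$, so $I(\frac{1}{4}) = 0$. The closed form gives $0$, hence $C = 0$.

Setting $a = 1$:
$$I = \log{\left(\frac{4 \sqrt[3]{5}}{5} \right)}.$$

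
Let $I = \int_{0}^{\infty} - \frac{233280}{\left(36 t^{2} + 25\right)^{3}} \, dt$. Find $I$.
$- \frac{1458 \pi}{625}$

Recall the elementary integral
$$J(a) = \int_{0}^{\infty} - \frac{5}{a^{2} + t^{2}} \, dt = - \frac{5 \pi}{2 a}.$$

Differentiating under the integral sign with respect to $a$,
$$\frac{dJ}{da} = \int_{0}^{\infty} \frac{10 a}{\left(a^{2} + t^{2}\right)^{2}} \, dt = \frac{5 \pi}{2 a^{2}},$$
so $\int_{0}^{\infty} - \frac{5}{\left(a^{2} + t^{2}\right)^{2}} \, dt = - \frac{5 \pi}{4 a^{3}}$.

Repeating — each differentiation of $1/(t^2+a^2)^j$ produces $-2ja/(t^2+a^2)^{j+1}$ — and dividing through by $-2ja$ at each step yields, after $2$ differentiations in total,
$$\int_{0}^{\infty} - \frac{5}{\left(a^{2} + t^{2}\right)^{3}} \, dt = - \frac{15 \pi}{16 a^{5}}.$$

Setting $a = \frac{5}{6}$:
$$I = - \frac{1458 \pi}{625}.$$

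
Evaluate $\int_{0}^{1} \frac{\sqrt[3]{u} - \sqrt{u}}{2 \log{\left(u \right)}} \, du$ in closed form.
$- \log{\left(3 \right)} + \frac{3 \log{\left(2 \right)}}{2}$

Introduce a parameter $a$ in the exponent: let $I(a) = \int_{0}^{1} \frac{- \sqrt{u} + u^{a}}{2 \log{\left(u \right)}} \, du$.

Since $\dfrac{\partial}{\partial a}\,u^{a} = u^{a} \ln u$, the $\ln u$ in the denominator cancels and
$$\frac{dI}{da} = \int_{0}^{1} \frac{1}{2} u^{a} \, du = \frac{1}{2} \left[\frac{u^{a+1}}{a+1}\right]_0^1 = \frac{1}{2 \left(a + 1\right)}.$$

Integrating with respect to $a$ gives $I(a) = \log{\left(\frac{\sqrt{6} \sqrt{a + 1}}{3} \right)} + C$.

At $a = \frac{1}{2}$ the integrand is identically $0$, so $I(\frac{1}{2}) = 0$. The closed form gives $0$, hence $C = 0$.

Setting $a = \frac{1}{3}$:
$$I = - \log{\left(3 \right)} + \frac{3 \log{\left(2 \right)}}{2}.$$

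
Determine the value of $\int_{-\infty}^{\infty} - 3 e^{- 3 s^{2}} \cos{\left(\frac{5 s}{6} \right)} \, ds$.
$- \frac{\sqrt{3} \sqrt{\pi}}{e^{\frac{25}{432}}}$

Define $I(b) = \int_{-\infty}^{\infty} - 3 e^{- 3 s^{2}} \cos{\left(b s \right)} \, ds$.

Differentiating under the integral sign,
$$I'(b) = \int_{-\infty}^{\infty} 3 s e^{- 3 s^{2}} \sin{\left(b s \right)} \, ds.$$

Integrate $\int_{-\infty}^{\infty} s \sin(b s)\, e^{- 3 s^{2}}\, ds$ by parts with $u = \sin(b s)$ and $dv = s\, e^{- 3 s^{2}}\, ds$, giving $v = - \frac{e^{- 3 s^{2}}}{6}$. The boundary term vanishes and
$$\int_{-\infty}^{\infty} s \sin(b s)\, e^{- 3 s^{2}}\, ds = \frac{b}{6} \int_{-\infty}^{\infty} \cos(b s)\, e^{- 3 s^{2}}\, ds,$$
so $I'(b) = - \frac{b}{6}\, I(b)$.

This is a separable first-order ODE; solving with the initial condition $I(0) = \int_{-\infty}^{\infty} - 3 e^{- 3 s^{2}}\,ds = - \sqrt{3} \sqrt{\pi}$ gives
$$I(b) = - \sqrt{3} \sqrt{\pi} e^{- \frac{b^{2}}{12}}.$$

Setting $b = \frac{5}{6}$:
$$I = - \frac{\sqrt{3} \sqrt{\pi}}{e^{\frac{25}{432}}}.$$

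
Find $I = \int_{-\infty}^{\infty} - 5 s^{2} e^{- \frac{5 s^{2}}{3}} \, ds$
$- \frac{3 \sqrt{15} \sqrt{\pi}}{10}$

Start from the elementary integral
$$J(a) = \int_{-\infty}^{\infty} - 5 e^{- a s^{2}} \, ds = - \frac{5 \sqrt{\pi}}{\sqrt{a}}.$$

Differentiating under the integral sign brings down a factor of $(-s^2)$:
$$\frac{dJ}{da} = \int_{-\infty}^{\infty} 5 s^{2} e^{- a s^{2}} \, ds = \frac{5 \sqrt{\pi}}{2 a^{\frac{3}{2}}}.$$

The integral on the left is $-I$, so $I = - \frac{5 \sqrt{\pi}}{2 a^{\frac{3}{2}}}$.

Setting $a = \frac{5}{3}$:
$$I = - \frac{3 \sqrt{15} \sqrt{\pi}}{10}.$$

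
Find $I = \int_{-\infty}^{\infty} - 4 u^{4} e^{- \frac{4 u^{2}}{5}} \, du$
$- \frac{75 \sqrt{5} \sqrt{\pi}}{32}$

Begin with the known integral
$$J(a) = \int_{-\infty}^{\infty} - 4 e^{- a u^{2}} \, du = - \frac{4 \sqrt{\pi}}{\sqrt{a}}.$$

Differentiating under the integral sign brings down a factor of $(-u^2)$:
$$\frac{dJ}{da} = \int_{-\infty}^{\infty} 4 u^{2} e^{- a u^{2}} \, du = \frac{2 \sqrt{\pi}}{a^{\frac{3}{2}}}.$$

Repeating twice in total — each differentiation brings down another $(-u^2)$ — gives
$$\frac{d^{2}J}{da^{2}} = \int_{-\infty}^{\infty} - 4 u^{4} e^{- a u^{2}} \, du = - \frac{3 \sqrt{\pi}}{a^{\frac{5}{2}}},$$
and the integrand here is exactly the target integrand, so $I = - \frac{3 \sqrt{\pi}}{a^{\frac{5}{2}}}$.

Setting $a = \frac{4}{5}$:
$$I = - \frac{75 \sqrt{5} \sqrt{\pi}}{32}.$$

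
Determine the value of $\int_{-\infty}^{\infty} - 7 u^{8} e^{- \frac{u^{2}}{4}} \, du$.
$- 23520 \sqrt{\pi}$

Consider the simpler parametrised integral
$$J(a) = \int_{-\infty}^{\infty} - 7 e^{- a u^{2}} \, du = - \frac{7 \sqrt{\pi}}{\sqrt{a}}.$$

Differentiating under the integral sign brings down a factor of $(-u^2)$:
$$\frac{dJ}{da} = \int_{-\infty}^{\infty} 7 u^{2} e^{- a u^{2}} \, du = \frac{7 \sqrt{\pi}}{2 a^{\frac{3}{2}}}.$$

Repeating $4$ times in total — each differentiation brings down another $(-u^2)$ — gives
$$\frac{d^{4}J}{da^{4}} = \int_{-\infty}^{\infty} - 7 u^{8} e^{- a u^{2}} \, du = - \frac{735 \sqrt{\pi}}{16 a^{\frac{9}{2}}},$$
and the integrand here is exactly the target integrand, so $I = - \frac{735 \sqrt{\pi}}{16 a^{\frac{9}{2}}}$.

Setting $a = \frac{1}{4}$:
$$I = - 23520 \sqrt{\pi}.$$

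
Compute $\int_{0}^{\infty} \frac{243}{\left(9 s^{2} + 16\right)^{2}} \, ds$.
$\frac{81 \pi}{256}$

Recall the elementary integral
$$J(a) = \int_{0}^{\infty} \frac{3}{a^{2} + s^{2}} \, ds = \frac{3 \pi}{2 a}.$$

Differentiating under the integral sign with respect to $a$,
$$\frac{dJ}{da} = \int_{0}^{\infty} - \frac{6 a}{\left(a^{2} + s^{2}\right)^{2}} \, ds = - \frac{3 \pi}{2 a^{2}},$$
so $\int_{0}^{\infty} \frac{3}{\left(a^{2} + s^{2}\right)^{2}} \, ds = \frac{3 \pi}{4 a^{3}}$.

Setting $a = \frac{4}{3}$:
$$I = \frac{81 \pi}{256}.$$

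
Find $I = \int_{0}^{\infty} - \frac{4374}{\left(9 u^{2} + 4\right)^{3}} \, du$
$- \frac{2187 \pi}{256}$

Begin with the known result
$$J(a) = \int_{0}^{\infty} - \frac{6}{a^{2} + u^{2}} \, du = - \frac{3 \pi}{a}.$$

Differentiating under the integral sign with respect to $a$,
$$\frac{dJ}{da} = \int_{0}^{\infty} \frac{12 a}{\left(a^{2} + u^{2}\right)^{2}} \, du = \frac{3 \pi}{a^{2}},$$
so $\int_{0}^{\infty} - \frac{6}{\left(a^{2} + u^{2}\right)^{2}} \, du = - \frac{3 \pi}{2 a^{3}}$.

Repeating — each differentiation of $1/(u^2+a^2)^j$ produces $-2ja/(u^2+a^2)^{j+1}$ — and dividing through by $-2ja$ at each step yields, after $2$ differentiations in total,
$$\int_{0}^{\infty} - \frac{6}{\left(a^{2} + u^{2}\right)^{3}} \, du = - \frac{9 \pi}{8 a^{5}}.$$

Setting $a = \frac{2}{3}$:
$$I = - \frac{2187 \pi}{256}.$$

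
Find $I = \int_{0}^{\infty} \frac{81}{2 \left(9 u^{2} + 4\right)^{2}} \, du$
$\frac{27 \pi}{64}$

Begin with the known result
$$J(a) = \int_{0}^{\infty} \frac{1}{2 \left(a^{2} + u^{2}\right)} \, du = \frac{\pi}{4 a}.$$

Differentiating under the integral sign with respect to $a$,
$$\frac{dJ}{da} = \int_{0}^{\infty} - \frac{a}{\left(a^{2} + u^{2}\right)^{2}} \, du = - \frac{\pi}{4 a^{2}},$$
so $\int_{0}^{\infty} \frac{1}{2 \left(a^{2} + u^{2}\right)^{2}} \, du = \frac{\pi}{8 a^{3}}$.

Setting $a = \frac{2}{3}$:
$$I = \frac{27 \pi}{64}.$$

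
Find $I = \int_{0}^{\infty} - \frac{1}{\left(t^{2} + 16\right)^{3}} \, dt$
$- \frac{3 \pi}{16384}$

Recall the elementary integral
$$J(a) = \int_{0}^{\infty} - \frac{1}{a^{2} + t^{2}} \, dt = - \frac{\pi}{2 a}.$$

Differentiating under the integral sign with respect to $a$,
$$\frac{dJ}{da} = \int_{0}^{\infty} \frac{2 a}{\left(a^{2} + t^{2}\right)^{2}} \, dt = \frac{\pi}{2 a^{2}},$$
so $\int_{0}^{\infty} - \frac{1}{\left(a^{2} + t^{2}\right)^{2}} \, dt = - \frac{\pi}{4 a^{3}}$.

Repeating — each differentiation of $1/(t^2+a^2)^j$ produces $-2ja/(t^2+a^2)^{j+1}$ — and dividing through by $-2ja$ at each step yields, after $2$ differentiations in total,
$$\int_{0}^{\infty} - \frac{1}{\left(a^{2} + t^{2}\right)^{3}} \, dt = - \frac{3 \pi}{16 a^{5}}.$$

Setting $a = 4$:
$$I = - \frac{3 \pi}{16384}.$$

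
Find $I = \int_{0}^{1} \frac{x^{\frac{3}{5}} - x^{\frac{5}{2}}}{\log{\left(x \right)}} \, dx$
$- \log{\left(\frac{35}{16} \right)}$

Introduce a parameter $a$ in the exponent: let $I(a) = \int_{0}^{1} \frac{x^{\frac{3}{5}} - x^{a}}{\log{\left(x \right)}} \, dx$.

Since $\dfrac{\partial}{\partial a}\,x^{a} = x^{a} \ln x$, the $\ln x$ in the denominator cancels and
$$\frac{dI}{da} = \int_{0}^{1} -1 x^{a} \, dx = -1 \left[\frac{x^{a+1}}{a+1}\right]_0^1 = - \frac{1}{a + 1}.$$

Integrating with respect to $a$ gives $I(a) = - \log{\left(\frac{5 a}{8} + \frac{5}{8} \right)} + C$.

At $a = \frac{3}{5}$ the integrand is identically $0$, so $I(\frac{3}{5}) = 0$. The closed form gives $0$, hence $C = 0$.

Setting $a = \frac{5}{2}$:
$$I = - \log{\left(\frac{35}{16} \right)}.$$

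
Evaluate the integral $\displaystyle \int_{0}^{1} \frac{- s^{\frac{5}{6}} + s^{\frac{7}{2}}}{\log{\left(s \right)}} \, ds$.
$\log{\left(\frac{27}{11} \right)}$

Replace the exponent $\frac{7}{2}$ by a parameter $a$: let $I(a) = \int_{0}^{1} \frac{- s^{\frac{5}{6}} + s^{a}}{\log{\left(s \right)}} \, ds$.

Since $\dfrac{\partial}{\partial a}\,s^{a} = s^{a} \ln s$, the $\ln s$ in the denominator cancels and
$$\frac{dI}{da} = \int_{0}^{1} s^{a} \, ds = \left[\frac{s^{a+1}}{a+1}\right]_0^1 = \frac{1}{a + 1}.$$

Integrating with respect to $a$ gives $I(a) = \log{\left(\frac{6 a}{11} + \frac{6}{11} \right)} + C$.

At $a = \frac{5}{6}$ the integrand is identically $0$, so $I(\frac{5}{6}) = 0$. The closed form gives $0$, hence $C = 0$.

Setting $a = \frac{7}{2}$:
$$I = \log{\left(\frac{27}{11} \right)}.$$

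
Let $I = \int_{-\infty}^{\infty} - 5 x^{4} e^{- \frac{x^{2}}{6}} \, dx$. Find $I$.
$- 135 \sqrt{6} \sqrt{\pi}$

Consider the simpler parametrised integral
$$J(a) = \int_{-\infty}^{\infty} - 5 e^{- a x^{2}} \, dx = - \frac{5 \sqrt{\pi}}{\sqrt{a}}.$$

Differentiating under the integral sign brings down a factor of $(-x^2)$:
$$\frac{dJ}{da} = \int_{-\infty}^{\infty} 5 x^{2} e^{- a x^{2}} \, dx = \frac{5 \sqrt{\pi}}{2 a^{\frac{3}{2}}}.$$

Repeating twice in total — each differentiation brings down another $(-x^2)$ — gives
$$\frac{d^{2}J}{da^{2}} = \int_{-\infty}^{\infty} - 5 x^{4} e^{- a x^{2}} \, dx = - \frac{15 \sqrt{\pi}}{4 a^{\frac{5}{2}}},$$
and the integrand here is exactly the target integrand, so $I = - \frac{15 \sqrt{\pi}}{4 a^{\frac{5}{2}}}$.

Setting $a = \frac{1}{6}$:
$$I = - 135 \sqrt{6} \sqrt{\pi}.$$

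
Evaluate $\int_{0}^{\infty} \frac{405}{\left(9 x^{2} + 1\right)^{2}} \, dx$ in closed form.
$\frac{135 \pi}{4}$

Begin with the known result
$$J(a) = \int_{0}^{\infty} \frac{5}{a^{2} + x^{2}} \, dx = \frac{5 \pi}{2 a}.$$

Differentiating under the integral sign with respect to $a$,
$$\frac{dJ}{da} = \int_{0}^{\infty} - \frac{10 a}{\left(a^{2} + x^{2}\right)^{2}} \, dx = - \frac{5 \pi}{2 a^{2}},$$
so $\int_{0}^{\infty} \frac{5}{\left(a^{2} + x^{2}\right)^{2}} \, dx = \frac{5 \pi}{4 a^{3}}$.

Setting $a = \frac{1}{3}$:
$$I = \frac{135 \pi}{4}.$$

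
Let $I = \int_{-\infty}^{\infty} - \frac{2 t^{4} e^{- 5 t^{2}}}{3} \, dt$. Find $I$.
$- \frac{\sqrt{5} \sqrt{\pi}}{250}$

Begin with the known integral
$$J(a) = \int_{-\infty}^{\infty} - \frac{2 e^{- a t^{2}}}{3} \, dt = - \frac{2 \sqrt{\pi}}{3 \sqrt{a}}.$$

Differentiating under the integral sign brings down a factor of $(-t^2)$:
$$\frac{dJ}{da} = \int_{-\infty}^{\infty} \frac{2 t^{2} e^{- a t^{2}}}{3} \, dt = \frac{\sqrt{\pi}}{3 a^{\frac{3}{2}}}.$$

Repeating twice in total — each differentiation brings down another $(-t^2)$ — gives
$$\frac{d^{2}J}{da^{2}} = \int_{-\infty}^{\infty} - \frac{2 t^{4} e^{- a t^{2}}}{3} \, dt = - \frac{\sqrt{\pi}}{2 a^{\frac{5}{2}}},$$
and the integrand here is exactly the target integrand, so $I = - \frac{\sqrt{\pi}}{2 a^{\frac{5}{2}}}$.

Setting $a = 5$:
$$I = - \frac{\sqrt{5} \sqrt{\pi}}{250}.$$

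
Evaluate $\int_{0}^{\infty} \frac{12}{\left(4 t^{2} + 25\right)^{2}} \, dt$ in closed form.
$\frac{3 \pi}{250}$

Start from the standard arctangent integral
$$J(a) = \int_{0}^{\infty} \frac{3}{4 \left(a^{2} + t^{2}\right)} \, dt = \frac{3 \pi}{8 a}.$$

Differentiating under the integral sign with respect to $a$,
$$\frac{dJ}{da} = \int_{0}^{\infty} - \frac{3 a}{2 \left(a^{2} + t^{2}\right)^{2}} \, dt = - \frac{3 \pi}{8 a^{2}},$$
so $\int_{0}^{\infty} \frac{3}{4 \left(a^{2} + t^{2}\right)^{2}} \, dt = \frac{3 \pi}{16 a^{3}}$.

Setting $a = \frac{5}{2}$:
$$I = \frac{3 \pi}{250}.$$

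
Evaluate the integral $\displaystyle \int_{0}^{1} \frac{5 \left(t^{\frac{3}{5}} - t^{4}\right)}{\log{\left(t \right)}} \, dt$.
$- \log{\left(\frac{9765625}{32768} \right)}$

Replace the exponent $4$ by a parameter $a$: let $I(a) = \int_{0}^{1} \frac{5 \left(t^{\frac{3}{5}} - t^{a}\right)}{\log{\left(t \right)}} \, dt$.

Since $\dfrac{\partial}{\partial a}\,t^{a} = t^{a} \ln t$, the $\ln t$ in the denominator cancels and
$$\frac{dI}{da} = \int_{0}^{1} -5 t^{a} \, dt = -5 \left[\frac{t^{a+1}}{a+1}\right]_0^1 = - \frac{5}{a + 1}.$$

Integrating with respect to $a$ gives $I(a) = - \log{\left(\frac{3125 \left(a + 1\right)^{5}}{32768} \right)} + C$.

At $a = \frac{3}{5}$ the integrand is identically $0$, so $I(\frac{3}{5}) = 0$. The closed form gives $0$, hence $C = 0$.

Setting $a = 4$:
$$I = - \log{\left(\frac{9765625}{32768} \right)}.$$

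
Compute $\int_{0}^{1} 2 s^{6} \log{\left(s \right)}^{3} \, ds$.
$- \frac{12}{2401}$

Begin with the known integral
$$J(a) = \int_{0}^{1} 2 s^{a} \, ds = \frac{2}{a + 1}.$$

Differentiating under the integral sign brings down a factor of $\ln s$:
$$\frac{dJ}{da} = \int_{0}^{1} 2 s^{a} \log{\left(s \right)} \, ds = - \frac{2}{\left(a + 1\right)^{2}}.$$

Repeating $3$ times in total — each differentiation brings down another $\ln s$ — gives
$$\frac{d^{3}J}{da^{3}} = \int_{0}^{1} 2 s^{a} \log{\left(s \right)}^{3} \, ds = - \frac{12}{\left(a + 1\right)^{4}},$$
and the integrand here is exactly the target integrand, so $I = - \frac{12}{\left(a + 1\right)^{4}}$.

Setting $a = 6$:
$$I = - \frac{12}{2401}.$$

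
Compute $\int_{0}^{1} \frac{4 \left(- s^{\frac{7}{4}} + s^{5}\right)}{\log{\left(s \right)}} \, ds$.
$\log{\left(\frac{331776}{14641} \right)}$

Replace the exponent $\frac{7}{4}$ by a parameter $a$: let $I(a) = \int_{0}^{1} \frac{4 \left(s^{5} - s^{a}\right)}{\log{\left(s \right)}} \, ds$.

Since $\dfrac{\partial}{\partial a}\,s^{a} = s^{a} \ln s$, the $\ln s$ in the denominator cancels and
$$\frac{dI}{da} = \int_{0}^{1} -4 s^{a} \, ds = -4 \left[\frac{s^{a+1}}{a+1}\right]_0^1 = - \frac{4}{a + 1}.$$

Integrating with respect to $a$ gives $I(a) = \log{\left(\frac{1296}{\left(a + 1\right)^{4}} \right)} + C$.

At $a = 5$ the integrand is identically $0$, so $I(5) = 0$. The closed form gives $0$, hence $C = 0$.

Setting $a = \frac{7}{4}$:
$$I = \log{\left(\frac{331776}{14641} \right)}.$$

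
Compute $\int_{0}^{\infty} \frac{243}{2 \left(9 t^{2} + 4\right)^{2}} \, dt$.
$\frac{81 \pi}{64}$

Recall the elementary integral
$$J(a) = \int_{0}^{\infty} \frac{3}{2 \left(a^{2} + t^{2}\right)} \, dt = \frac{3 \pi}{4 a}.$$

Differentiating under the integral sign with respect to $a$,
$$\frac{dJ}{da} = \int_{0}^{\infty} - \frac{3 a}{\left(a^{2} + t^{2}\right)^{2}} \, dt = - \frac{3 \pi}{4 a^{2}},$$
so $\int_{0}^{\infty} \frac{3}{2 \left(a^{2} + t^{2}\right)^{2}} \, dt = \frac{3 \pi}{8 a^{3}}$.

Setting $a = \frac{2}{3}$:
$$I = \frac{81 \pi}{64}.$$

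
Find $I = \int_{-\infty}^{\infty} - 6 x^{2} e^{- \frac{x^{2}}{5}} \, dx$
$- 15 \sqrt{5} \sqrt{\pi}$

Start from the elementary integral
$$J(a) = \int_{-\infty}^{\infty} - 6 e^{- a x^{2}} \, dx = - \frac{6 \sqrt{\pi}}{\sqrt{a}}.$$

Differentiating under the integral sign brings down a factor of $(-x^2)$:
$$\frac{dJ}{da} = \int_{-\infty}^{\infty} 6 x^{2} e^{- a x^{2}} \, dx = \frac{3 \sqrt{\pi}}{a^{\frac{3}{2}}}.$$

The integral on the left is $-I$, so $I = - \frac{3 \sqrt{\pi}}{a^{\frac{3}{2}}}$.

Setting $a = \frac{1}{5}$:
$$I = - 15 \sqrt{5} \sqrt{\pi}.$$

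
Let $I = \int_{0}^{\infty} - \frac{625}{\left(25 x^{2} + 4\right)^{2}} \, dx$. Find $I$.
$- \frac{125 \pi}{32}$

Start from the standard arctangent integral
$$J(a) = \int_{0}^{\infty} - \frac{1}{a^{2} + x^{2}} \, dx = - \frac{\pi}{2 a}.$$

Differentiating under the integral sign with respect to $a$,
$$\frac{dJ}{da} = \int_{0}^{\infty} \frac{2 a}{\left(a^{2} + x^{2}\right)^{2}} \, dx = \frac{\pi}{2 a^{2}},$$
so $\int_{0}^{\infty} - \frac{1}{\left(a^{2} + x^{2}\right)^{2}} \, dx = - \frac{\pi}{4 a^{3}}$.

Setting $a = \frac{2}{5}$:
$$I = - \frac{125 \pi}{32}.$$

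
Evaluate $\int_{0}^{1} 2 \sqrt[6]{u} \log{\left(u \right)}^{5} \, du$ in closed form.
$- \frac{11197440}{117649}$

Begin with the known integral
$$J(a) = \int_{0}^{1} 2 u^{a} \, du = \frac{2}{a + 1}.$$

Differentiating under the integral sign brings down a factor of $\ln u$:
$$\frac{dJ}{da} = \int_{0}^{1} 2 u^{a} \log{\left(u \right)} \, du = - \frac{2}{\left(a + 1\right)^{2}}.$$

Repeating $5$ times in total — each differentiation brings down another $\ln u$ — gives
$$\frac{d^{5}J}{da^{5}} = \int_{0}^{1} 2 u^{a} \log{\left(u \right)}^{5} \, du = - \frac{240}{\left(a + 1\right)^{6}},$$
and the integrand here is exactly the target integrand, so $I = - \frac{240}{\left(a + 1\right)^{6}}$.

Setting $a = \frac{1}{6}$:
$$I = - \frac{11197440}{117649}.$$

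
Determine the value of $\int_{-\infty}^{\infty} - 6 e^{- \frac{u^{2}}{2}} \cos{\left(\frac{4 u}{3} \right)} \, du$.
$- \frac{6 \sqrt{2} \sqrt{\pi}}{e^{\frac{8}{9}}}$

Define $I(b) = \int_{-\infty}^{\infty} - 6 e^{- \frac{u^{2}}{2}} \cos{\left(b u \right)} \, du$.

Differentiating under the integral sign,
$$I'(b) = \int_{-\infty}^{\infty} 6 u e^{- \frac{u^{2}}{2}} \sin{\left(b u \right)} \, du.$$

Integrate $\int_{-\infty}^{\infty} u \sin(b u)\, e^{- \frac{u^{2}}{2}}\, du$ by parts with $w = \sin(b u)$ and $dv = u\, e^{- \frac{u^{2}}{2}}\, du$, giving $v = - e^{- \frac{u^{2}}{2}}$. The boundary term vanishes and
$$\int_{-\infty}^{\infty} u \sin(b u)\, e^{- \frac{u^{2}}{2}}\, du = b \int_{-\infty}^{\infty} \cos(b u)\, e^{- \frac{u^{2}}{2}}\, du,$$
so $I'(b) = - b\, I(b)$.

This is a separable first-order ODE; solving with the initial condition $I(0) = \int_{-\infty}^{\infty} - 6 e^{- \frac{u^{2}}{2}}\,du = - 6 \sqrt{2} \sqrt{\pi}$ gives
$$I(b) = - 6 \sqrt{2} \sqrt{\pi} e^{- \frac{b^{2}}{2}}.$$

Setting $b = \frac{4}{3}$:
$$I = - \frac{6 \sqrt{2} \sqrt{\pi}}{e^{\frac{8}{9}}}.$$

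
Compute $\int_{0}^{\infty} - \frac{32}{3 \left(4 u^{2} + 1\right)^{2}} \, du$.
$- \frac{4 \pi}{3}$

Recall the elementary integral
$$J(a) = \int_{0}^{\infty} - \frac{2}{3 \left(a^{2} + u^{2}\right)} \, du = - \frac{\pi}{3 a}.$$

Differentiating under the integral sign with respect to $a$,
$$\frac{dJ}{da} = \int_{0}^{\infty} \frac{4 a}{3 \left(a^{2} + u^{2}\right)^{2}} \, du = \frac{\pi}{3 a^{2}},$$
so $\int_{0}^{\infty} - \frac{2}{3 \left(a^{2} + u^{2}\right)^{2}} \, du = - \frac{\pi}{6 a^{3}}$.

Setting $a = \frac{1}{2}$:
$$I = - \frac{4 \pi}{3}.$$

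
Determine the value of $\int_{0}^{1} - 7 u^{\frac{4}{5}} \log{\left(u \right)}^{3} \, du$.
$\frac{8750}{2187}$

Consider the simpler parametrised integral
$$J(a) = \int_{0}^{1} - 7 u^{a} \, du = - \frac{7}{a + 1}.$$

Differentiating under the integral sign brings down a factor of $\ln u$:
$$\frac{dJ}{da} = \int_{0}^{1} - 7 u^{a} \log{\left(u \right)} \, du = \frac{7}{\left(a + 1\right)^{2}}.$$

Repeating $3$ times in total — each differentiation brings down another $\ln u$ — gives
$$\frac{d^{3}J}{da^{3}} = \int_{0}^{1} - 7 u^{a} \log{\left(u \right)}^{3} \, du = \frac{42}{\left(a + 1\right)^{4}},$$
and the integrand here is exactly the target integrand, so $I = \frac{42}{\left(a + 1\right)^{4}}$.

Setting $a = \frac{4}{5}$:
$$I = \frac{8750}{2187}.$$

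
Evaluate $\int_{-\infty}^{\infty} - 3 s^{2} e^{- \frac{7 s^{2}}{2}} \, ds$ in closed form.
$- \frac{3 \sqrt{14} \sqrt{\pi}}{49}$

Start from the elementary integral
$$J(a) = \int_{-\infty}^{\infty} - 3 e^{- a s^{2}} \, ds = - \frac{3 \sqrt{\pi}}{\sqrt{a}}.$$

Differentiating under the integral sign brings down a factor of $(-s^2)$:
$$\frac{dJ}{da} = \int_{-\infty}^{\infty} 3 s^{2} e^{- a s^{2}} \, ds = \frac{3 \sqrt{\pi}}{2 a^{\frac{3}{2}}}.$$

The integral on the left is $-I$, so $I = - \frac{3 \sqrt{\pi}}{2 a^{\frac{3}{2}}}$.

Setting $a = \frac{7}{2}$:
$$I = - \frac{3 \sqrt{14} \sqrt{\pi}}{49}.$$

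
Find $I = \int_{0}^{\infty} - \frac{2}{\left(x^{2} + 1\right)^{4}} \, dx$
$- \frac{5 \pi}{16}$

Recall the elementary integral
$$J(a) = \int_{0}^{\infty} - \frac{2}{a^{2} + x^{2}} \, dx = - \frac{\pi}{a}.$$

Differentiating under the integral sign with respect to $a$,
$$\frac{dJ}{da} = \int_{0}^{\infty} \frac{4 a}{\left(a^{2} + x^{2}\right)^{2}} \, dx = \frac{\pi}{a^{2}},$$
so $\int_{0}^{\infty} - \frac{2}{\left(a^{2} + x^{2}\right)^{2}} \, dx = - \frac{\pi}{2 a^{3}}$.

Repeating — each differentiation of $1/(x^2+a^2)^j$ produces $-2ja/(x^2+a^2)^{j+1}$ — and dividing through by $-2ja$ at each step yields, after $3$ differentiations in total,
$$\int_{0}^{\infty} - \frac{2}{\left(a^{2} + x^{2}\right)^{4}} \, dx = - \frac{5 \pi}{16 a^{7}}.$$

Setting $a = 1$:
$$I = - \frac{5 \pi}{16}.$$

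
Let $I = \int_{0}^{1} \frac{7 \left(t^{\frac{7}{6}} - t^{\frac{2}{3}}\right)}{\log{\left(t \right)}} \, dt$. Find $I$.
$- \log{\left(\frac{10000000}{62748517} \right)}$

Replace the exponent $\frac{2}{3}$ by a parameter $a$: let $I(a) = \int_{0}^{1} \frac{7 \left(t^{\frac{7}{6}} - t^{a}\right)}{\log{\left(t \right)}} \, dt$.

Since $\dfrac{\partial}{\partial a}\,t^{a} = t^{a} \ln t$, the $\ln t$ in the denominator cancels and
$$\frac{dI}{da} = \int_{0}^{1} -7 t^{a} \, dt = -7 \left[\frac{t^{a+1}}{a+1}\right]_0^1 = - \frac{7}{a + 1}.$$

Integrating with respect to $a$ gives $I(a) = - \log{\left(\frac{279936 \left(a + 1\right)^{7}}{62748517} \right)} + C$.

At $a = \frac{7}{6}$ the integrand is identically $0$, so $I(\frac{7}{6}) = 0$. The closed form gives $0$, hence $C = 0$.

Setting $a = \frac{2}{3}$:
$$I = - \log{\left(\frac{10000000}{62748517} \right)}.$$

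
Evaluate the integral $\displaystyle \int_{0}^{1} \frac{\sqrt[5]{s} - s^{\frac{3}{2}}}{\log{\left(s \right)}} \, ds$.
$- \log{\left(\frac{25}{12} \right)}$

Introduce a parameter $a$ in the exponent: let $I(a) = \int_{0}^{1} \frac{\sqrt[5]{s} - s^{a}}{\log{\left(s \right)}} \, ds$.

Since $\dfrac{\partial}{\partial a}\,s^{a} = s^{a} \ln s$, the $\ln s$ in the denominator cancels and
$$\frac{dI}{da} = \int_{0}^{1} -1 s^{a} \, ds = -1 \left[\frac{s^{a+1}}{a+1}\right]_0^1 = - \frac{1}{a + 1}.$$

Integrating with respect to $a$ gives $I(a) = - \log{\left(\frac{5 a}{6} + \frac{5}{6} \right)} + C$.

At $a = \frac{1}{5}$ the integrand is identically $0$, so $I(\frac{1}{5}) = 0$. The closed form gives $0$, hence $C = 0$.

Setting $a = \frac{3}{2}$:
$$I = - \log{\left(\frac{25}{12} \right)}.$$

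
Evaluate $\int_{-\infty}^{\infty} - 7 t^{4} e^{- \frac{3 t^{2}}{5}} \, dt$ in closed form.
$- \frac{175 \sqrt{15} \sqrt{\pi}}{36}$

Begin with the known integral
$$J(a) = \int_{-\infty}^{\infty} - 7 e^{- a t^{2}} \, dt = - \frac{7 \sqrt{\pi}}{\sqrt{a}}.$$

Differentiating under the integral sign brings down a factor of $(-t^2)$:
$$\frac{dJ}{da} = \int_{-\infty}^{\infty} 7 t^{2} e^{- a t^{2}} \, dt = \frac{7 \sqrt{\pi}}{2 a^{\frac{3}{2}}}.$$

Repeating twice in total — each differentiation brings down another $(-t^2)$ — gives
$$\frac{d^{2}J}{da^{2}} = \int_{-\infty}^{\infty} - 7 t^{4} e^{- a t^{2}} \, dt = - \frac{21 \sqrt{\pi}}{4 a^{\frac{5}{2}}},$$
and the integrand here is exactly the target integrand, so $I = - \frac{21 \sqrt{\pi}}{4 a^{\frac{5}{2}}}$.

Setting $a = \frac{3}{5}$:
$$I = - \frac{175 \sqrt{15} \sqrt{\pi}}{36}.$$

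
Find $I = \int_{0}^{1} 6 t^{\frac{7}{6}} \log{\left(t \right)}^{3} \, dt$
$- \frac{46656}{28561}$

Start from the elementary integral
$$J(a) = \int_{0}^{1} 6 t^{a} \, dt = \frac{6}{a + 1}.$$

Differentiating under the integral sign brings down a factor of $\ln t$:
$$\frac{dJ}{da} = \int_{0}^{1} 6 t^{a} \log{\left(t \right)} \, dt = - \frac{6}{\left(a + 1\right)^{2}}.$$

Repeating $3$ times in total — each differentiation brings down another $\ln t$ — gives
$$\frac{d^{3}J}{da^{3}} = \int_{0}^{1} 6 t^{a} \log{\left(t \right)}^{3} \, dt = - \frac{36}{\left(a + 1\right)^{4}},$$
and the integrand here is exactly the target integrand, so $I = - \frac{36}{\left(a + 1\right)^{4}}$.

Setting $a = \frac{7}{6}$:
$$I = - \frac{46656}{28561}.$$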